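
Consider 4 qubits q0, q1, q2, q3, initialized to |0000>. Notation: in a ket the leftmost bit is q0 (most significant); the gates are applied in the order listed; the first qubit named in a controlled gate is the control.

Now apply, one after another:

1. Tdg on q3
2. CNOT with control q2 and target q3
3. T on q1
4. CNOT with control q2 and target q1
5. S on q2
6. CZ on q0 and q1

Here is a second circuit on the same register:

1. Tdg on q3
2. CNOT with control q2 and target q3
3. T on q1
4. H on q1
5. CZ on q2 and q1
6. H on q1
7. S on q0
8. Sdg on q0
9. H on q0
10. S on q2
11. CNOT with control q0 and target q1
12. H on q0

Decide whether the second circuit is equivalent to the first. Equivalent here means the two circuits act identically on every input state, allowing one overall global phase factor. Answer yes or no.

No — the two circuits implement different unitaries, even allowing a global phase.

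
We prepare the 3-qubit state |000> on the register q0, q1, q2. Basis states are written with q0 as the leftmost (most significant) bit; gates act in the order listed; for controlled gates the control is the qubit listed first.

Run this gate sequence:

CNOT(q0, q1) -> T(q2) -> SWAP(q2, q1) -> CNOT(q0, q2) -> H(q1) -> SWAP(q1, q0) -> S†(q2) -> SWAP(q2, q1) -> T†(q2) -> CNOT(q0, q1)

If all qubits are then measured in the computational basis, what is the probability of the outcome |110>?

Outcome |110> occurs with probability 1/2.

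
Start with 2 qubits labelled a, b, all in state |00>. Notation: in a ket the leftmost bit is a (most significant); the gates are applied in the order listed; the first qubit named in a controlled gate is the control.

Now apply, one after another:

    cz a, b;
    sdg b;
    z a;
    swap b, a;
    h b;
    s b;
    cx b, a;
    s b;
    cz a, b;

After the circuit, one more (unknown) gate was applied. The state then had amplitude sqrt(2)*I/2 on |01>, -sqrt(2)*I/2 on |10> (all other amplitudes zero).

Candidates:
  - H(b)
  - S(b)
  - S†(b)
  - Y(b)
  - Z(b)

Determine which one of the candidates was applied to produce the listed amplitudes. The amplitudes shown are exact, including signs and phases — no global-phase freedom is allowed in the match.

The unique candidate consistent with the amplitudes is Y(b).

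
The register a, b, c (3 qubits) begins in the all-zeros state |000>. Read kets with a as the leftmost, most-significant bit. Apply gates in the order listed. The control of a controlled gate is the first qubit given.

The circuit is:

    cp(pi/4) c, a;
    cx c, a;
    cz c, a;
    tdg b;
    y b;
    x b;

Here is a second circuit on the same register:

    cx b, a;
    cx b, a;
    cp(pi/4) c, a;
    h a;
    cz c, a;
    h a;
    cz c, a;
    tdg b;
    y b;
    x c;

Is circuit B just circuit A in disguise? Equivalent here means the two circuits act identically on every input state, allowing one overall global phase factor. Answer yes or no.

No — the two circuits implement different unitaries, even allowing a global phase.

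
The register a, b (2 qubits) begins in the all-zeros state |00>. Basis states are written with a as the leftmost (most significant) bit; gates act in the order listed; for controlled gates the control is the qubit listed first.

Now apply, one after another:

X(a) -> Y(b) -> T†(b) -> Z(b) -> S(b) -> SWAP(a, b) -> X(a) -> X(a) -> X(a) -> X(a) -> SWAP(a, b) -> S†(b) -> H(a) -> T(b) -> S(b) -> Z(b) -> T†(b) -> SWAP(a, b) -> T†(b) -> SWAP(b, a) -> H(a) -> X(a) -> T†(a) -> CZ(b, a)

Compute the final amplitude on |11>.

The final state's coefficient on |11> equals -I/2 + exp(I*pi/4)/2. Key observation: gates 5-12 undo each other exactly, leaving only the rest of the circuit to track.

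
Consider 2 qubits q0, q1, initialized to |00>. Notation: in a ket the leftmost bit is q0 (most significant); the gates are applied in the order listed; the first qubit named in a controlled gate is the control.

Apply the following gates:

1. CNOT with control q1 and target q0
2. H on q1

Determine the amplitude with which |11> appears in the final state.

|11> carries amplitude 0 in the final state.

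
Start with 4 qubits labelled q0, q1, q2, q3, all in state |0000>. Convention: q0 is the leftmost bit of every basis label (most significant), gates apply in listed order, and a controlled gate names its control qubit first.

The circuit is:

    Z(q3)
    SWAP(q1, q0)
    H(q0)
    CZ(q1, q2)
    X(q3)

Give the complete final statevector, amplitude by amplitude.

The resulting statevector has amplitude sqrt(2)/2 on |0001>, sqrt(2)/2 on |1001>, and 0 on every other basis state.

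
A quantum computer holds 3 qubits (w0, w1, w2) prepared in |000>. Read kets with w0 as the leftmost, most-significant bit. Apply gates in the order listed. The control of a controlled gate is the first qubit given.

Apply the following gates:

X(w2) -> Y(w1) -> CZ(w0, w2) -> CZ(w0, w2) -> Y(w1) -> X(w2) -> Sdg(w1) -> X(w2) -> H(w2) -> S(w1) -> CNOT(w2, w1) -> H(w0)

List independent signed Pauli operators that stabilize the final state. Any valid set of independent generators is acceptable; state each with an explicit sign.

The final state is stabilized by the group generated by +XII, -IXX, +IZZ; other independent generating sets are equally valid. Key observation: gates 1-6 undo each other exactly, leaving only the rest of the circuit to track.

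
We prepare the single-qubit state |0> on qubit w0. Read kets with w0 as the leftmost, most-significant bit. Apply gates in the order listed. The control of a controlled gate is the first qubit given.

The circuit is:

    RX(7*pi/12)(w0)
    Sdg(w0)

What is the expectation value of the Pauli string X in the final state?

The expectation value of X is -sqrt(6)/4 - sqrt(2)/4.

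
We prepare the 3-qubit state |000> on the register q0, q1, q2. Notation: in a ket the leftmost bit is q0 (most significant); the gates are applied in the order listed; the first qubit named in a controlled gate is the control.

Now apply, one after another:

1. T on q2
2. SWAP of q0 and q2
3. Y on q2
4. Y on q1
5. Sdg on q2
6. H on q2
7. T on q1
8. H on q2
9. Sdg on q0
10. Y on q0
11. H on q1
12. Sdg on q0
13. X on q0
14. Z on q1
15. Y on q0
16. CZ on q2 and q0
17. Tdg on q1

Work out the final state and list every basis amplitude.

The resulting statevector has amplitude sqrt(2)*exp(I*pi/4)/2 on |101>, sqrt(2)/2 on |111>, and 0 on every other basis state.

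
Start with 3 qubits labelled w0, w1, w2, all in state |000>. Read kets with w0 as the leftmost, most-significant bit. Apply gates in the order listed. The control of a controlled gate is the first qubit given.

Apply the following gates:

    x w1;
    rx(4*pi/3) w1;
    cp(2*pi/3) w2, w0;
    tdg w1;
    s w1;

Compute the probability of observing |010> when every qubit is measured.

A full measurement returns |010> with probability 1/4.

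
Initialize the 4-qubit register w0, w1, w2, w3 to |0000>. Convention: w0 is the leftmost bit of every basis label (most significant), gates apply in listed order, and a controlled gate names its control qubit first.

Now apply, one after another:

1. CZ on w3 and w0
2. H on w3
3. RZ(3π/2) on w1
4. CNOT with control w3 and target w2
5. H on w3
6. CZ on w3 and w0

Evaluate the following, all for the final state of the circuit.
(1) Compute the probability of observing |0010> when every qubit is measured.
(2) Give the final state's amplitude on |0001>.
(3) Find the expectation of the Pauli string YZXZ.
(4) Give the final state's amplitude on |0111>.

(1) The probability of measuring |0010> is 1/4.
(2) The amplitude on |0001> is -exp(I*pi/4)/2.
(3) The observable YZXZ averages to 0.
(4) The final state's coefficient on |0111> equals 0.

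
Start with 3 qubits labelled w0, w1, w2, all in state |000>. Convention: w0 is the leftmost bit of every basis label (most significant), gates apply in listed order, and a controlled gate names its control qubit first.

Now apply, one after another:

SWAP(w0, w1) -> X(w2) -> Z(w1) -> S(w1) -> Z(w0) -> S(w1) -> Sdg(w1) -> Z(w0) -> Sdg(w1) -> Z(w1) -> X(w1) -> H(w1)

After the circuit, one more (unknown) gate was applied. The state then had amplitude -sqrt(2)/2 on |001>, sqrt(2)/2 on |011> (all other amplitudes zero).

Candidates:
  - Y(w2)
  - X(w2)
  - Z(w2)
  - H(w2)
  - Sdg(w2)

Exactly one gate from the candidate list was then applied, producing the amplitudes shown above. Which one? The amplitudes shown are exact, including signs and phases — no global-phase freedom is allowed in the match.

The applied gate was Z(w2). Key observation: gates 3-10 undo each other exactly, leaving only the rest of the circuit to track.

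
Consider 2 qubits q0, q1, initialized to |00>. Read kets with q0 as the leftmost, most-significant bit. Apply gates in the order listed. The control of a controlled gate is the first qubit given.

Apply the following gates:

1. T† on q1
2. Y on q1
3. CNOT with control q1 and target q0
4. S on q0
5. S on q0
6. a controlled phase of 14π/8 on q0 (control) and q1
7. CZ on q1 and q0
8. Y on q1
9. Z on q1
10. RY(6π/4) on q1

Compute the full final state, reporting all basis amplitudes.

After the circuit, the state carries amplitude 0 on |00>, 0 on |01>, sqrt(2)*exp(3*I*pi/4)/2 on |10>, -sqrt(2)*exp(3*I*pi/4)/2 on |11>.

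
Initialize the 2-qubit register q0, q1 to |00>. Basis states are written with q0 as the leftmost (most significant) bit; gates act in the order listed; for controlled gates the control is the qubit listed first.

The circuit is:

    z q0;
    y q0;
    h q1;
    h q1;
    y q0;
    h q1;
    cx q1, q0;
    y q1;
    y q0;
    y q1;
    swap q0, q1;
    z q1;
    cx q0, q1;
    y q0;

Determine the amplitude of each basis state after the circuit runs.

After the circuit, the state carries amplitude 0 on |00>, -sqrt(2)/2 on |01>, 0 on |10>, sqrt(2)/2 on |11>.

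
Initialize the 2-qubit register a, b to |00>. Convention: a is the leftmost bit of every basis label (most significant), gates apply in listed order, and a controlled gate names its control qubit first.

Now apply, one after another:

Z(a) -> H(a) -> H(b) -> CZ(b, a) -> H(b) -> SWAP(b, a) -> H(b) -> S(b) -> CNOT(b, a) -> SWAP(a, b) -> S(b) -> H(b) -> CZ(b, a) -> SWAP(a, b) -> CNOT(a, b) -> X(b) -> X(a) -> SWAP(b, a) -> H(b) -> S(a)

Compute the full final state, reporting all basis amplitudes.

The resulting statevector has amplitude -I/2 on |00>, 1/2 on |01>, -1/2 on |10>, -I/2 on |11>.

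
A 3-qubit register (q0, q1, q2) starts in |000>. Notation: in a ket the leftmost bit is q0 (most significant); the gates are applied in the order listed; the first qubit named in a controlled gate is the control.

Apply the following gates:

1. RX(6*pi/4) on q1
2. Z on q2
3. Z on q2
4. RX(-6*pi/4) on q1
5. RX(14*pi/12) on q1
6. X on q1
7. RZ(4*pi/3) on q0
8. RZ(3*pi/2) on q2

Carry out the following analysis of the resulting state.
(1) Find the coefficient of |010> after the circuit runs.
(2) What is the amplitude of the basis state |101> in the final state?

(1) The final state's coefficient on |010> equals (-sqrt(6) + sqrt(2))*exp(7*I*pi/12)/4. Key observation: the block from step 1 through step 4 cancels to the identity and can be dropped.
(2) |101> carries amplitude 0 in the final state.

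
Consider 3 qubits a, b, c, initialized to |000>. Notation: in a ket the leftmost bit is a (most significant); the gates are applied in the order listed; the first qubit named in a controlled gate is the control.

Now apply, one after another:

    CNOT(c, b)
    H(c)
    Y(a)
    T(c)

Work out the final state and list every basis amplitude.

The final amplitudes are sqrt(2)*I/2 on |100>, sqrt(2)*exp(3*I*pi/4)/2 on |101>, and 0 on every other basis state.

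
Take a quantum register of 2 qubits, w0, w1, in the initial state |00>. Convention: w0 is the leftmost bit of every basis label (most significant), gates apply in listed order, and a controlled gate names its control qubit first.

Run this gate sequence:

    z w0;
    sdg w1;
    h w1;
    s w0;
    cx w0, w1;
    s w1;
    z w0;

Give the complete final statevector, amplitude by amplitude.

The final amplitudes are sqrt(2)/2 on |00>, sqrt(2)*I/2 on |01>, 0 on |10>, 0 on |11>.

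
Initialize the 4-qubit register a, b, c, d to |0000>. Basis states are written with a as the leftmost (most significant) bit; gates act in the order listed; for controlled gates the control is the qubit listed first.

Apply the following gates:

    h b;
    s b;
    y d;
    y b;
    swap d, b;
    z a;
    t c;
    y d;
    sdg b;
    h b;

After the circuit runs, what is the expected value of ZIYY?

The expectation value of ZIYY is 0.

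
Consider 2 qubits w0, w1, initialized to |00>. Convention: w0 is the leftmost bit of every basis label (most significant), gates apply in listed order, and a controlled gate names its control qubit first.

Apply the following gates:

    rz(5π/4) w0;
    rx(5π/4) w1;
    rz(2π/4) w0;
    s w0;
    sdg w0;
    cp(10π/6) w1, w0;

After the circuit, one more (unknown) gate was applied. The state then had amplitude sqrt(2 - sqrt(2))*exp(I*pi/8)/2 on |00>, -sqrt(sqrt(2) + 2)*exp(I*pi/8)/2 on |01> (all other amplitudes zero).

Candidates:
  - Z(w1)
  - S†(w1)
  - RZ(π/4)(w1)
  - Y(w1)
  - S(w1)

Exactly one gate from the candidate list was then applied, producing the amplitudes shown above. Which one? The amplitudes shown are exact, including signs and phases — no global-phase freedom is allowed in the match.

The applied gate was S(w1). Key observation: the block from step 4 through step 5 cancels to the identity and can be dropped.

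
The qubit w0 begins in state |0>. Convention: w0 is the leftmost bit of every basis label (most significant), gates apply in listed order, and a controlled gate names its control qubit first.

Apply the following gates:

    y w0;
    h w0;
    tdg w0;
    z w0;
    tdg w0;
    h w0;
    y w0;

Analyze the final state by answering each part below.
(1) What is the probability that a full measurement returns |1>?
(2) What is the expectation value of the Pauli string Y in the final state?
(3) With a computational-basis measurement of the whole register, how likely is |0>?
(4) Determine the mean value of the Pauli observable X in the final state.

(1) A full measurement returns |1> with probability 1/2.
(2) In the final state, Y has expectation 1.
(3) Outcome |0> occurs with probability 1/2.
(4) The observable X averages to 0.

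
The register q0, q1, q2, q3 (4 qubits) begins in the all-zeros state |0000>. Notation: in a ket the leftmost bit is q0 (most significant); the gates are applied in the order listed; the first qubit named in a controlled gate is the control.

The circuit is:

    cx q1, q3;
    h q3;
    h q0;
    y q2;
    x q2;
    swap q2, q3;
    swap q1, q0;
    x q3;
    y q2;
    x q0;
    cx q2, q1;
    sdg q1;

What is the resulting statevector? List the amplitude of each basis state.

The resulting statevector has amplitude 1/2 on |1001>, -1/2 on |1011>, -I/2 on |1101>, I/2 on |1111>, and 0 on every other basis state.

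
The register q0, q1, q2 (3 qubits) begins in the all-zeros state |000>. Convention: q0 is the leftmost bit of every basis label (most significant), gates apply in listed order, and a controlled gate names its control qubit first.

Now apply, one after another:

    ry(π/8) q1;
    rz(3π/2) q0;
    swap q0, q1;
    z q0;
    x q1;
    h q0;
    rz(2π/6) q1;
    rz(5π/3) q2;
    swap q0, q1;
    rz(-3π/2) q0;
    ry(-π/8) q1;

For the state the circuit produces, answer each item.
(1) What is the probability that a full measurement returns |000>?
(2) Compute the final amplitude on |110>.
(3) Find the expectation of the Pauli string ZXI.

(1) Outcome |000> occurs with probability 0.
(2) The amplitude on |110> is -sqrt(2)*exp(5*I*pi/6)/2.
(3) The expectation value of ZXI is -1.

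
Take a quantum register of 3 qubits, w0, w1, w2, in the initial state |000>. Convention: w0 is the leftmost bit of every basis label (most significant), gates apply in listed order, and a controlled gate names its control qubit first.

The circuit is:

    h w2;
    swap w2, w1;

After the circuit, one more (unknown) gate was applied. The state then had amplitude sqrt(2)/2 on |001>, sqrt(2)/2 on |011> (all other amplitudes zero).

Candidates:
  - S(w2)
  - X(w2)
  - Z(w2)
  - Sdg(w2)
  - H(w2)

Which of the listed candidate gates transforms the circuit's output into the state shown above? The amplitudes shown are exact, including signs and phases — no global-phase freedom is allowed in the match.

The unique candidate consistent with the amplitudes is X(w2).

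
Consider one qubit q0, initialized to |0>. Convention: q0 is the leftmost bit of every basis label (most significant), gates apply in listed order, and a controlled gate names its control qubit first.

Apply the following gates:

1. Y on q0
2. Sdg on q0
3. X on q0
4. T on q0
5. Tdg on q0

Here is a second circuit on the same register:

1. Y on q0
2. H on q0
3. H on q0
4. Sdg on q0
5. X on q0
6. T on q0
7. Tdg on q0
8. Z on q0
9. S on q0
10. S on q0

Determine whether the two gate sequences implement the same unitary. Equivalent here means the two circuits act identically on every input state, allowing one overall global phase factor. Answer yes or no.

Yes, they are equivalent — the unitaries differ by at most a global phase.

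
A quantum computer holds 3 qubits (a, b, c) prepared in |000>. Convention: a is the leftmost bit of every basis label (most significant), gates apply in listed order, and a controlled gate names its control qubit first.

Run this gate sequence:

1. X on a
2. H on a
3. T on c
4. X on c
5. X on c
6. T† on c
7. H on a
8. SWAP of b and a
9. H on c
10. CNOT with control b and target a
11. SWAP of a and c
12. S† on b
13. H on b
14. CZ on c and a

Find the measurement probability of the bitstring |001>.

The probability of measuring |001> is 1/4. Key observation: steps 2-7 multiply out to the identity, so the circuit reduces to the remaining gates.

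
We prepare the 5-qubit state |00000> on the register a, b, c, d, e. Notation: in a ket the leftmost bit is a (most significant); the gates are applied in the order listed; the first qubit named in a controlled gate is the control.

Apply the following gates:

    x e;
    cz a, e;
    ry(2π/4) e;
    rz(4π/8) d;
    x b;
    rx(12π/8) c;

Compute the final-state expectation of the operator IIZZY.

The observable IIZZY averages to 0.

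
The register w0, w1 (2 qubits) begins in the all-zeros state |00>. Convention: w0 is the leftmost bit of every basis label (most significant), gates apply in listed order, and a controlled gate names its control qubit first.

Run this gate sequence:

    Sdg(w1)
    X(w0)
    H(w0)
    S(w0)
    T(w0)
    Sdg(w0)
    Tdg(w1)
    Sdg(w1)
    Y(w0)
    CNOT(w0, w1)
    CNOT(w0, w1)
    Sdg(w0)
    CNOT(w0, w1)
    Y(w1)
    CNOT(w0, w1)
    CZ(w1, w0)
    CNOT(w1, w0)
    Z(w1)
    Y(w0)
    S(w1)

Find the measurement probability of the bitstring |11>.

A full measurement returns |11> with probability 1/2.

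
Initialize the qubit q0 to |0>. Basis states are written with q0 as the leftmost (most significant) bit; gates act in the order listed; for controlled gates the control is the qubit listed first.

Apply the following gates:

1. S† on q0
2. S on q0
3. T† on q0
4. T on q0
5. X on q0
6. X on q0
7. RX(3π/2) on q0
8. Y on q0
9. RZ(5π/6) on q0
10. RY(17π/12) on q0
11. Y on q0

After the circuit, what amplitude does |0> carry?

The amplitude on |0> is (sqrt(12 - 6*sqrt(2))/8 + sqrt(2*sqrt(2) + 4)/8 - sqrt(4 - 2*sqrt(2))*exp(I*pi/3)/8 + sqrt(6*sqrt(2) + 12)*exp(I*pi/3)/8)*exp(I*pi/12).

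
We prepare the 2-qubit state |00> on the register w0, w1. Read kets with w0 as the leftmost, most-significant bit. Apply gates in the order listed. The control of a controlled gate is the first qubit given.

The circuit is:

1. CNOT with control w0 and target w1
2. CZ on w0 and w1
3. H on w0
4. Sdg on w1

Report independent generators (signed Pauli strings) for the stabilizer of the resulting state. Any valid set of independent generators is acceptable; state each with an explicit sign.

The final state is stabilized by the group generated by +XI, +IZ; other independent generating sets are equally valid.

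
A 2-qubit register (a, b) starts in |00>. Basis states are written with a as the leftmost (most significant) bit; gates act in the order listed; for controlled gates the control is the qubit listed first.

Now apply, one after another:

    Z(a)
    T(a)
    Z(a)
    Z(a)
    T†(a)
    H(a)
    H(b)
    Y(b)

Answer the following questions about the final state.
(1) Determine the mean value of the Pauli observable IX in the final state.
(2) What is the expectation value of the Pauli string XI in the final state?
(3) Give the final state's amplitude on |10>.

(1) The observable IX averages to -1. Key observation: gates 2-5 undo each other exactly, leaving only the rest of the circuit to track.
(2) The expectation value of XI is 1.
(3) The final state's coefficient on |10> equals -I/2.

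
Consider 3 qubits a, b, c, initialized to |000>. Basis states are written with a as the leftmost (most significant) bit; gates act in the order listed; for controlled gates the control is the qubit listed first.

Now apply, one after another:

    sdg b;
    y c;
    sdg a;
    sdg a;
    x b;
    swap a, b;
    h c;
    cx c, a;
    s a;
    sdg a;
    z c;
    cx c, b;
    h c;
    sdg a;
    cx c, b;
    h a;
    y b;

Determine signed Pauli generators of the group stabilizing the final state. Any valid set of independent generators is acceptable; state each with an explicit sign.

One valid set of independent stabilizer generators is +XZZ, +ZYI, -ZIY (any independent generating set of the same group is equally correct). Key observation: gates 9-10 undo each other exactly, leaving only the rest of the circuit to track.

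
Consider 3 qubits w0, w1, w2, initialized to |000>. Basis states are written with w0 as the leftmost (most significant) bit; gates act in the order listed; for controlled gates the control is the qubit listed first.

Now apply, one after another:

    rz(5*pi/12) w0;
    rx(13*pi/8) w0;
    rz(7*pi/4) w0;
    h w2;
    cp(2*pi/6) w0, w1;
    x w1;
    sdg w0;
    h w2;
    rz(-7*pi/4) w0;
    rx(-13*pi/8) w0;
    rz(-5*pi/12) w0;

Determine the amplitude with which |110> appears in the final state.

|110> carries amplitude (-1 + I)*sqrt(sqrt(2) + 2)*exp(7*I*pi/12)/4 in the final state.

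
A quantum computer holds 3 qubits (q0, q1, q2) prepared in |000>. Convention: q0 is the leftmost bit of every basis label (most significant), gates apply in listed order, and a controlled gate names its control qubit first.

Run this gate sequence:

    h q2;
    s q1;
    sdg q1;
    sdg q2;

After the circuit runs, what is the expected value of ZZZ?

The expectation value of ZZZ is 0.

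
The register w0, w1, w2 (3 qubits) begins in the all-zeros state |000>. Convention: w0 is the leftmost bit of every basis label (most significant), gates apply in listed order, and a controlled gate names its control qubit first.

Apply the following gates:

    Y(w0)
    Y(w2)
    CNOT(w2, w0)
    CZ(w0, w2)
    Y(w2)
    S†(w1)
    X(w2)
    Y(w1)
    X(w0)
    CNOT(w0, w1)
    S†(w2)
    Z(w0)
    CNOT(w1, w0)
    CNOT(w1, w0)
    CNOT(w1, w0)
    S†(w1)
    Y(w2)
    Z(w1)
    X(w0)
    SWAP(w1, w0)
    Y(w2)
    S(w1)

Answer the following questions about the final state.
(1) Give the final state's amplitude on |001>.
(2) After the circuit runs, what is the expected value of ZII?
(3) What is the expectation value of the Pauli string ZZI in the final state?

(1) The amplitude on |001> is -I. Key observation: the block from step 13 through step 14 cancels to the identity and can be dropped.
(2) The expectation value of ZII is 1.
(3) The expectation value of ZZI is 1.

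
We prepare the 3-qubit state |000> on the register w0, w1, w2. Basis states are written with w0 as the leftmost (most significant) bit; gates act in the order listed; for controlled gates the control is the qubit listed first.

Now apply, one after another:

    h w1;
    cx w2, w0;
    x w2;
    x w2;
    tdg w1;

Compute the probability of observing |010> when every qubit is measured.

A full measurement returns |010> with probability 1/2. Key observation: the block from step 3 through step 4 cancels to the identity and can be dropped.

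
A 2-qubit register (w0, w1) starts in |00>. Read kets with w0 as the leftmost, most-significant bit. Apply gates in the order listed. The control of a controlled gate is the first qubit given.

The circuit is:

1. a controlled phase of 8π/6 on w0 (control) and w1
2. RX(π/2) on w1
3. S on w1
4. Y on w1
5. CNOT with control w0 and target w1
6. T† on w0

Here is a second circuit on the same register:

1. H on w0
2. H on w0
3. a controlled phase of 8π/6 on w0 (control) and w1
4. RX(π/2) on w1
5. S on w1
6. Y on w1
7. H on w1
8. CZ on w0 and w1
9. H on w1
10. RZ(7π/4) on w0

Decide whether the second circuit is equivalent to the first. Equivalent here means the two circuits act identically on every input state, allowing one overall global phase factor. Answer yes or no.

Yes: on every input state the two circuits agree up to one overall phase factor.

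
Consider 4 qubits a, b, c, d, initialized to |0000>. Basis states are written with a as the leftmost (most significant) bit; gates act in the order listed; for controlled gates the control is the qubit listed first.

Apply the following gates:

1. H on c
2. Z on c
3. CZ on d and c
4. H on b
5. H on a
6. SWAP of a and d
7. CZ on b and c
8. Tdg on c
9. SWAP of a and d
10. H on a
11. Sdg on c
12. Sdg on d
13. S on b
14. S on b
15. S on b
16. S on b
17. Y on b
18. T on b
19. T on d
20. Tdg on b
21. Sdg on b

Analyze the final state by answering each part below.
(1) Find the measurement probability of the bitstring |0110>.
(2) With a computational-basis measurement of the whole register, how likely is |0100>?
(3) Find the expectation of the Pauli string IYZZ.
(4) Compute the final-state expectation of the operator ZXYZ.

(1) The probability of measuring |0110> is 1/4.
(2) Outcome |0100> occurs with probability 1/4.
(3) The expectation value of IYZZ is 1.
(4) The expectation value of ZXYZ is sqrt(2)/2.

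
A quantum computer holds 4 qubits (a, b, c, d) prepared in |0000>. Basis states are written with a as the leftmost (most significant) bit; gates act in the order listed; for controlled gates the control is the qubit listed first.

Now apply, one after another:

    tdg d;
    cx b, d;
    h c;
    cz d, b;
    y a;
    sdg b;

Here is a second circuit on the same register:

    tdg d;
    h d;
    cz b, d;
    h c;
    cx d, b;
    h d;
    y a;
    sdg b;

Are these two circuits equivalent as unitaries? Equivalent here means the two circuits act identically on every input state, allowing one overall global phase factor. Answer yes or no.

No, they are not equivalent — no single phase factor reconciles the two unitaries.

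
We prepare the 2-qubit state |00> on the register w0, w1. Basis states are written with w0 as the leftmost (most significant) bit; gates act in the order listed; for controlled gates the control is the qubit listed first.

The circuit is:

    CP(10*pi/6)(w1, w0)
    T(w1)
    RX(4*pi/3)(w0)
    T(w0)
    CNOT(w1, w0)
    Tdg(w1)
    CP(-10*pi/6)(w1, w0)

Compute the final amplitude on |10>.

The final state's coefficient on |10> equals -sqrt(3)*exp(3*I*pi/4)/2.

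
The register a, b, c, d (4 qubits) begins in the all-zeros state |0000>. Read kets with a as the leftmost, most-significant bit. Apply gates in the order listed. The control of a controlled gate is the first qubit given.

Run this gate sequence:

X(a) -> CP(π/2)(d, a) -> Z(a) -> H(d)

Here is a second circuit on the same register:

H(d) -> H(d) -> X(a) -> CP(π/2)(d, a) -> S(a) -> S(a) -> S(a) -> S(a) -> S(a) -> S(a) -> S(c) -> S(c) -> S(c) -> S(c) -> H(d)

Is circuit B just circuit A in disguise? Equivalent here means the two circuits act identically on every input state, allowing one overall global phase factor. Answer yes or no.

Yes, they are equivalent — the unitaries differ by at most a global phase.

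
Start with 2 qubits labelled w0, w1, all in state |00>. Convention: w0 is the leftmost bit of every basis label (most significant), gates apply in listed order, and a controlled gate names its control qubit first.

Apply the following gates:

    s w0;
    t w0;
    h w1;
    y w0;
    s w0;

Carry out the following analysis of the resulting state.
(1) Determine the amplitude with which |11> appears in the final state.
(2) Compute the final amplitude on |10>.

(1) The amplitude on |11> is -sqrt(2)/2.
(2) The amplitude on |10> is -sqrt(2)/2.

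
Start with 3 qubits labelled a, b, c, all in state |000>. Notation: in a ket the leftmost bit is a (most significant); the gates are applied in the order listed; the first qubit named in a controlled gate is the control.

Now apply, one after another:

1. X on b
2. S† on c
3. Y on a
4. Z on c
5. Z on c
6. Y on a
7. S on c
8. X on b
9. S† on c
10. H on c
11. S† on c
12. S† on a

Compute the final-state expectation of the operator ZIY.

The expectation value of ZIY is -1. Key observation: gates 1-8 undo each other exactly, leaving only the rest of the circuit to track.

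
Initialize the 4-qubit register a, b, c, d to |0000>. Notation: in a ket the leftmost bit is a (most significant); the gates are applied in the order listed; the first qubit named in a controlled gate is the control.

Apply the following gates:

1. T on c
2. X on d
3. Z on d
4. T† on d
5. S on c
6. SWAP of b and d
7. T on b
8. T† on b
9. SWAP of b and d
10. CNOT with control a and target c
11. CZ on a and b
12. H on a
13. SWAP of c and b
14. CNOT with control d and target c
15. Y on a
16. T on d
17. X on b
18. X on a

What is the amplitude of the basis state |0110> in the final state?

The final state's coefficient on |0110> equals 0.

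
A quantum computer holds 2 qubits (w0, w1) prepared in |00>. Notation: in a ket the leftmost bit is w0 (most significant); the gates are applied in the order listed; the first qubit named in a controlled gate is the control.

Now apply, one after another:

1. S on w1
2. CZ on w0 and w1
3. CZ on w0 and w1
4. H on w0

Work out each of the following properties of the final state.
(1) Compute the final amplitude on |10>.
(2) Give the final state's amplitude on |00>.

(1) |10> carries amplitude sqrt(2)/2 in the final state. Key observation: steps 2-3 multiply out to the identity, so the circuit reduces to the remaining gates.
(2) The final state's coefficient on |00> equals sqrt(2)/2.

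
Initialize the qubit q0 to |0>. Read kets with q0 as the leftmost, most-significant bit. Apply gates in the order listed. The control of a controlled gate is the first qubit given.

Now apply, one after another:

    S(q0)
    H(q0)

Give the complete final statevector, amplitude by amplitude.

The resulting statevector has amplitude sqrt(2)/2 on |0>, sqrt(2)/2 on |1>.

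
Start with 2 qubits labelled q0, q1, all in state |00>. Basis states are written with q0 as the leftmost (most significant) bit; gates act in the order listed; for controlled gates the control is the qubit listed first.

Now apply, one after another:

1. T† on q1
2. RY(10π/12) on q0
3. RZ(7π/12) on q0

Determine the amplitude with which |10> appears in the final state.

The amplitude on |10> is (sqrt(2) + sqrt(6))*exp(7*I*pi/24)/4.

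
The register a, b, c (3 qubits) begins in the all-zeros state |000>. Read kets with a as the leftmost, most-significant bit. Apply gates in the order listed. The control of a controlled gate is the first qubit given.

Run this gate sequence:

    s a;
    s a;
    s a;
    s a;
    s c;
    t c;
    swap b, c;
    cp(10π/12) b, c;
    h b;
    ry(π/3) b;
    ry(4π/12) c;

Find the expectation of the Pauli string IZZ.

In the final state, IZZ has expectation -sqrt(3)/4.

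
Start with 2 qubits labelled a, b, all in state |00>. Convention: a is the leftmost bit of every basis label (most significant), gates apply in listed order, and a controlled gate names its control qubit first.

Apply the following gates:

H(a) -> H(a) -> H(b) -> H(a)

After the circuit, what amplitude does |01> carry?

|01> carries amplitude 1/2 in the final state.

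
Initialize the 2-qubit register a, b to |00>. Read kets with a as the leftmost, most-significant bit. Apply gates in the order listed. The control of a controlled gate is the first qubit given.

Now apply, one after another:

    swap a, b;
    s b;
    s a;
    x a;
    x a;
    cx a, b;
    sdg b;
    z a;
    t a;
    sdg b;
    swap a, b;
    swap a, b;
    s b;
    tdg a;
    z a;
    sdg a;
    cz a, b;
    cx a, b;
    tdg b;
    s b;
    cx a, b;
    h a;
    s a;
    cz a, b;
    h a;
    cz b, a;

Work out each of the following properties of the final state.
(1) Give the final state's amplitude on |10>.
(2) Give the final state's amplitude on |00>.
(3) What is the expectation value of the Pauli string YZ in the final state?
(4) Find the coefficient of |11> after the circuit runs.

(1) |10> carries amplitude 1/2 - I/2 in the final state. Key observation: the block from step 8 through step 15 cancels to the identity and can be dropped.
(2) The final state's coefficient on |00> equals 1/2 + I/2.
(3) In the final state, YZ has expectation -1.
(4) The final state's coefficient on |11> equals 0.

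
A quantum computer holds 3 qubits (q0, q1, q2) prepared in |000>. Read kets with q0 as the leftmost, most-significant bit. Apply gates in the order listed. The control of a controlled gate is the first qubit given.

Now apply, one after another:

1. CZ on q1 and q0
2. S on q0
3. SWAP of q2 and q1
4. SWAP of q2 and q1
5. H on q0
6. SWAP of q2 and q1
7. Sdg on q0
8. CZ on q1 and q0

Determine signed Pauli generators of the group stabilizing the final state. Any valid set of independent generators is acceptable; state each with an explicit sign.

The final state is stabilized by the group generated by -YII, +IZI, +IIZ; other independent generating sets are equally valid.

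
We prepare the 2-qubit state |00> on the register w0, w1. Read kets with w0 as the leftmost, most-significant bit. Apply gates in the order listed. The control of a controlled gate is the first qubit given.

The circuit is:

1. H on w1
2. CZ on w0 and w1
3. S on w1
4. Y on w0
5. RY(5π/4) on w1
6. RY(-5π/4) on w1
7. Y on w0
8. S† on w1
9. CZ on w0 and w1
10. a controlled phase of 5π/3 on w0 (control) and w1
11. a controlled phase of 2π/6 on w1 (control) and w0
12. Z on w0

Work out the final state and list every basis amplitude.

The resulting statevector has amplitude sqrt(2)/2 on |00>, sqrt(2)/2 on |01>, 0 on |10>, 0 on |11>.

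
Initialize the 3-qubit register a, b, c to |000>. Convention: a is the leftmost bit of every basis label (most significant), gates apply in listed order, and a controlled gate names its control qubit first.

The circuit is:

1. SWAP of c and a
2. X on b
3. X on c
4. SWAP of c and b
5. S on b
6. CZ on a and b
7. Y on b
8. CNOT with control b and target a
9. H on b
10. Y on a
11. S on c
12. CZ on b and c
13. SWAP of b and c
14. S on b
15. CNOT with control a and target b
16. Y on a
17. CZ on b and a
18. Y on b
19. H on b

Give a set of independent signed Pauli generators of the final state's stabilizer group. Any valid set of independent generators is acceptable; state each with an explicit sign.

The stabilizer group can be generated by -IXI, -IIX, +ZII, among other valid generating sets.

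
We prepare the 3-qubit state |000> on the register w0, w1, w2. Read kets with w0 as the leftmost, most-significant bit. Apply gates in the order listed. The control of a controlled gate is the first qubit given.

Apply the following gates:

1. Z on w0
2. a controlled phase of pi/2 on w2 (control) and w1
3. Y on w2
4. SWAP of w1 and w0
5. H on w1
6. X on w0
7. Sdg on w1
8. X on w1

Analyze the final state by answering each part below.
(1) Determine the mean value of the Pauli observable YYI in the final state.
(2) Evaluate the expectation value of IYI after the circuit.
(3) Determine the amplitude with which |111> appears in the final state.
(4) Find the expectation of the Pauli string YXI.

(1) In the final state, YYI has expectation 0.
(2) The observable IYI averages to 1.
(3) The amplitude on |111> is sqrt(2)*I/2.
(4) In the final state, YXI has expectation 0.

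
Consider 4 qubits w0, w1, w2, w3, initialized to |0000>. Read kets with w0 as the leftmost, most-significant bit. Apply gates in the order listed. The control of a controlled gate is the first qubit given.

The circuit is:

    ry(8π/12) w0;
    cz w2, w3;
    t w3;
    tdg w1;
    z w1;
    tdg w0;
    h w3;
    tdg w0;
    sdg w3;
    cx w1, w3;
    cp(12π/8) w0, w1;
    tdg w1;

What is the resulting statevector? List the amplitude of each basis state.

After the circuit, the state carries amplitude sqrt(2)/4 on |0000>, -sqrt(2)*I/4 on |0001>, -sqrt(6)*I/4 on |1000>, -sqrt(6)/4 on |1001>, and 0 on every other basis state.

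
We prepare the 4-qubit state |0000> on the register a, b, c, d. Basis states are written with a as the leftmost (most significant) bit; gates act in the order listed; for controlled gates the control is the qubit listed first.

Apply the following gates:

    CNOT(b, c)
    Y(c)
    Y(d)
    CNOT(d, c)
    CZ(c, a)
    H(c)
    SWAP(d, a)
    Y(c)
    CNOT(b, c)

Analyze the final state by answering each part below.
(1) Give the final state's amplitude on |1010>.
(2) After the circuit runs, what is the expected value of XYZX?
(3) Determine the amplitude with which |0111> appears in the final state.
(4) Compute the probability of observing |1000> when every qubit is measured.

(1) |1010> carries amplitude -sqrt(2)*I/2 in the final state.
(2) The expectation value of XYZX is 0.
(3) The final state's coefficient on |0111> equals 0.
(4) The probability of measuring |1000> is 1/2.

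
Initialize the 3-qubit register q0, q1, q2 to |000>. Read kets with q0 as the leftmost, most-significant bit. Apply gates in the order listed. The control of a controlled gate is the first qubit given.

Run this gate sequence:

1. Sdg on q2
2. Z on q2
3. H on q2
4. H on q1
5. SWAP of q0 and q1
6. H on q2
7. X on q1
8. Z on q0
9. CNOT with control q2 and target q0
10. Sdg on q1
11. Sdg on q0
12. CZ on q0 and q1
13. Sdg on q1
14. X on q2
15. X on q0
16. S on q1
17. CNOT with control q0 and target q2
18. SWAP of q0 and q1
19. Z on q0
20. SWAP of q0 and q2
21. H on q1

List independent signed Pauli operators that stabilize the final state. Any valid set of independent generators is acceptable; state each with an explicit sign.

One valid set of independent stabilizer generators is -YZI, -ZXI, -IIZ (any independent generating set of the same group is equally correct).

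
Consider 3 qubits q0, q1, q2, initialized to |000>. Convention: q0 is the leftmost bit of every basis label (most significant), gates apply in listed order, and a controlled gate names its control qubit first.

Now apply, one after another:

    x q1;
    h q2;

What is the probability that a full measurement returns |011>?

Outcome |011> occurs with probability 1/2.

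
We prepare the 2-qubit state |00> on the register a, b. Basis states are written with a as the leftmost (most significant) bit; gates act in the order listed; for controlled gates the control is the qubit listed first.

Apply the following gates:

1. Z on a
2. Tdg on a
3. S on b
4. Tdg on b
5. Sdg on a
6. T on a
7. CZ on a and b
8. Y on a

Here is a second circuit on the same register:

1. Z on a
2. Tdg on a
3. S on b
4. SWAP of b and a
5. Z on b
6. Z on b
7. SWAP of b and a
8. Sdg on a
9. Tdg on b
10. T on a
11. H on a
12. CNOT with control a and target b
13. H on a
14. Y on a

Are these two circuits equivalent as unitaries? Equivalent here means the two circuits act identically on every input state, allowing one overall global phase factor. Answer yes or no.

No: there is an input state on which the two circuits produce genuinely different outputs (not merely differing by a phase).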